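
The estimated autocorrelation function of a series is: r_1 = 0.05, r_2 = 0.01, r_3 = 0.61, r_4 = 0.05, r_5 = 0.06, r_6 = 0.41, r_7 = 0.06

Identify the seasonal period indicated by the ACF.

The largest autocorrelation is r_3 = 0.61, with a weaker echo at lag 6 (0.41); the remaining lags stay at or below 0.06.
The dominant spike at lag 3 indicates a seasonal period of 3.

3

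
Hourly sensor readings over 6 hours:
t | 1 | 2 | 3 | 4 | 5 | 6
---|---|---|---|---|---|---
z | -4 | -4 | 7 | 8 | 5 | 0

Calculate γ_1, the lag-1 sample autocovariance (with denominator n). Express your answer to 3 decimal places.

8.000

Mean z̄ = (-4 − 4 + 7 + 8 + 5 + 0)/6 = 2.0000
Σ_{t=1}^{5}(z_t−z̄)(z_{t+1}−z̄) = 48.0000
γ_1 = 48.0000 / 6 = 8.000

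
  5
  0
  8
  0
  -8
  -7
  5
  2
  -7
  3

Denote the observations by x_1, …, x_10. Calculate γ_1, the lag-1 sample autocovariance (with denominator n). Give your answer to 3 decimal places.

Mean x̄ = (5 + 0 + 8 + 0 − 8 − 7 + 5 + 2 − 7 + 3)/10 = 0.1000
Σ_{t=1}^{9}(x_t−x̄)(x_{t+1}−x̄) = -3.3100
γ_1 = -3.3100 / 10 = -0.331

-0.331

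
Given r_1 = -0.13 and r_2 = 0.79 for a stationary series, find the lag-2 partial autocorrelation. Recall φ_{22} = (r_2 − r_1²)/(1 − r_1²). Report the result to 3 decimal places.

0.786

φ_{22} = (r_2 − r_1²) / (1 − r_1²)
r_1² = (-0.13)² = 0.0169
Numerator = 0.79 − 0.0169 = 0.7731; denominator = 1 − 0.0169 = 0.9831
φ_{22} = 0.7731 / 0.9831 = 0.786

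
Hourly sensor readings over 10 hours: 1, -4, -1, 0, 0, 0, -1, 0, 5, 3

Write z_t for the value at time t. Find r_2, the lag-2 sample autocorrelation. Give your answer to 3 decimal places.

-0.107

Mean z̄ = (1 − 4 − 1 + 0 + 0 + 0 − 1 + 0 + 5 + 3)/10 = 0.3000
Numerator Σ_{t=1}^{8}(z_t−z̄)(z_{t+2}−z̄) = -5.5800
Denominator Σ(z_t−z̄)² = 52.1000
r_2 = -5.5800 / 52.1000 = -0.107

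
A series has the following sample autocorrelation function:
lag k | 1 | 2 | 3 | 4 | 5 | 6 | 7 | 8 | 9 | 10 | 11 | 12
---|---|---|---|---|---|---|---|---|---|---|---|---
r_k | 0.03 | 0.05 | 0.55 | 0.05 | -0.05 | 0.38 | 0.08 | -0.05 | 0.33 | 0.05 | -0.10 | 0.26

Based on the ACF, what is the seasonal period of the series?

The largest autocorrelation is r_3 = 0.55, with weaker echoes at lags 6 (0.38), 9 (0.33) and 12 (0.26); the remaining lags stay at or below 0.08.
The dominant spike at lag 3 indicates a seasonal period of 3.

3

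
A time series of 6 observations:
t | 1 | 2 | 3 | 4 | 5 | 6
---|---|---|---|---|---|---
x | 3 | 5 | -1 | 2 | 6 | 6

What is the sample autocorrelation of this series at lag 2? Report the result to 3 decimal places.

Mean x̄ = (3 + 5 − 1 + 2 + 6 + 6)/6 = 3.5000
Deviations from mean: -0.5000, 1.5000, -4.5000, -1.5000, 2.5000, 2.5000
Σ(x_t−x̄)(x_{t+2}−x̄) = (2.2500) + (-2.2500) + (-11.2500) + (-3.7500) = -15.0000
Denominator Σ(x_t−x̄)² = 37.5000
r_2 = -15.0000 / 37.5000 = -0.400

-0.400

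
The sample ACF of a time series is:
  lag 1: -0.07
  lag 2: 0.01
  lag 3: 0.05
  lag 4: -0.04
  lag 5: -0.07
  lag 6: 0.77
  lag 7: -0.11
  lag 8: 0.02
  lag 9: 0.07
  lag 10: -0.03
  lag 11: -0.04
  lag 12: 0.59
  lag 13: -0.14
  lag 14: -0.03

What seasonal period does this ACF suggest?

The largest autocorrelation is r_6 = 0.77, with a weaker echo at lag 12 (0.59); the remaining lags stay at or below 0.07.
The dominant spike at lag 6 indicates a seasonal period of 6.

6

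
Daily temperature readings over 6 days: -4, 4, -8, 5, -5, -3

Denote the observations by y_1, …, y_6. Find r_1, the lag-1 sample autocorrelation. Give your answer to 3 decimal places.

-0.806

Mean ȳ = (-4 + 4 − 8 + 5 − 5 − 3)/6 = -1.8333
Deviations from mean: -2.1667, 5.8333, -6.1667, 6.8333, -3.1667, -1.1667
Σ(y_t−ȳ)(y_{t+1}−ȳ) = (-12.6389) + (-35.9722) + (-42.1389) + (-21.6389) + (3.6944) = -108.6944
Denominator Σ(y_t−ȳ)² = 134.8333
r_1 = -108.6944 / 134.8333 = -0.806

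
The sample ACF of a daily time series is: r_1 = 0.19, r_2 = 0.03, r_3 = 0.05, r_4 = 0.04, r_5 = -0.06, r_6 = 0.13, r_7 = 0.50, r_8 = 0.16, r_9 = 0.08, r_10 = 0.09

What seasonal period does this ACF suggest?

7

The largest autocorrelation is r_7 = 0.50; the remaining lags stay at or below 0.19.
The dominant spike at lag 7 indicates a seasonal period of 7.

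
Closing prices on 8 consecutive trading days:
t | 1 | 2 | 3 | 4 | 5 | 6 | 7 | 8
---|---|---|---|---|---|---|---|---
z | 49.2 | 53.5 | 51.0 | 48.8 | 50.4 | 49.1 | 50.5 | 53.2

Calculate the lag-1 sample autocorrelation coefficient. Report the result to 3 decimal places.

Mean z̄ = (49.2 + 53.5 + 51.0 + 48.8 + 50.4 + 49.1 + 50.5 + 53.2)/8 = 50.7125
Deviations from mean: -1.5125, 2.7875, 0.2875, -1.9125, -0.3125, -1.6125, -0.2125, 2.4875
Numerator Σ_{t=1}^{7}(z_t−z̄)(z_{t+1}−z̄) = -3.0489
Denominator Σ(z_t−z̄)² = 22.7288
r_1 = -3.0489 / 22.7288 = -0.134

-0.134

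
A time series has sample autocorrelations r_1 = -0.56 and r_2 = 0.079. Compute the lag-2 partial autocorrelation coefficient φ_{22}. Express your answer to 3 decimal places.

-0.342

φ_{22} = (r_2 − r_1²) / (1 − r_1²)
r_1² = (-0.56)² = 0.3136
Numerator = 0.079 − 0.3136 = -0.2346; denominator = 1 − 0.3136 = 0.6864
φ_{22} = -0.2346 / 0.6864 = -0.342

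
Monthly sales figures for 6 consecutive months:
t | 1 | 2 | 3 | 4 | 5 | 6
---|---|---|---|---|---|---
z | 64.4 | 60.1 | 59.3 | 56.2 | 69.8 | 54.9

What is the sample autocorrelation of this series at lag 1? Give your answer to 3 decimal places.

Mean z̄ = (64.4 + 60.1 + 59.3 + 56.2 + 69.8 + 54.9)/6 = 60.7833
Deviations from mean: 3.6167, -0.6833, -1.4833, -4.5833, 9.0167, -5.8833
Σ(z_t−z̄)(z_{t+1}−z̄) = (-2.4714) + (1.0136) + (6.7986) + (-41.3264) + (-53.0481) = -89.0336
Denominator Σ(z_t−z̄)² = 152.6683
r_1 = -89.0336 / 152.6683 = -0.583

-0.583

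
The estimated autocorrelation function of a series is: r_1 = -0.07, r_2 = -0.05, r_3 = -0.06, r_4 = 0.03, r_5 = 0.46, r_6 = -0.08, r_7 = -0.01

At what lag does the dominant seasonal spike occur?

The largest autocorrelation is r_5 = 0.46; the remaining lags stay at or below 0.03.
The dominant spike at lag 5 indicates a seasonal period of 5.

5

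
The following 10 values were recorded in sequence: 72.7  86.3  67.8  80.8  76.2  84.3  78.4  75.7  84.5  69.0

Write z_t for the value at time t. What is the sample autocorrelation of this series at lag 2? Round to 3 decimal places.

Mean z̄ = (72.7 + 86.3 + 67.8 + 80.8 + 76.2 + 84.3 + 78.4 + 75.7 + 84.5 + 69.0)/10 = 77.5700
Numerator Σ_{t=1}^{8}(z_t−z̄)(z_{t+2}−z̄) = 118.9562
Denominator Σ(z_t−z̄)² = 378.6410
r_2 = 118.9562 / 378.6410 = 0.314

0.314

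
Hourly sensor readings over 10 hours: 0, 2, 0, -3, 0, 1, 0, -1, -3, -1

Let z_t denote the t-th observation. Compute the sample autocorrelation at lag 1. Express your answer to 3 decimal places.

Mean z̄ = (0 + 2 + 0 − 3 + 0 + 1 + 0 − 1 − 3 − 1)/10 = -0.5000
Numerator Σ_{t=1}^{9}(z_t−z̄)(z_{t+1}−z̄) = 3.7500
Denominator Σ(z_t−z̄)² = 22.5000
r_1 = 3.7500 / 22.5000 = 0.167

0.167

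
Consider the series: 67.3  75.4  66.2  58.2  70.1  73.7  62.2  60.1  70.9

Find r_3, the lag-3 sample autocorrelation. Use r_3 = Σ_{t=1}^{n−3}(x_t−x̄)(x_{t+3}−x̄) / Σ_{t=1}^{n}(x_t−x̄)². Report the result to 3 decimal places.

0.224

Mean x̄ = (67.3 + 75.4 + 66.2 + 58.2 + 70.1 + 73.7 + 62.2 + 60.1 + 70.9)/9 = 67.1222
Σ(x_t−x̄)(x_{t+3}−x̄) = (-1.5862) + (24.6494) + (-6.0662) + (43.9172) + (-20.9106) + (24.8494) = 64.8530
Denominator Σ(x_t−x̄)² = 288.9556
r_3 = 64.8530 / 288.9556 = 0.224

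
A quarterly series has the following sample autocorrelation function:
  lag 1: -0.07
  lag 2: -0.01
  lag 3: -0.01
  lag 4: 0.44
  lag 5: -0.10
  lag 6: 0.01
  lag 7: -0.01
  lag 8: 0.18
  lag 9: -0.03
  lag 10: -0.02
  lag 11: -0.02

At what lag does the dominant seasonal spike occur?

4

The largest autocorrelation is r_4 = 0.44, with a weaker echo at lag 8 (0.18); the remaining lags stay at or below 0.01.
The dominant spike at lag 4 indicates a seasonal period of 4.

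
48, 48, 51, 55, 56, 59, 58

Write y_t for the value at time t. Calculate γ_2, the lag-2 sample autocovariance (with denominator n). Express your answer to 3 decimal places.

2.662

Mean ȳ = (48 + 48 + 51 + 55 + 56 + 59 + 58)/7 = 53.5714
Deviations: -5.5714, -5.5714, -2.5714, 1.4286, 2.4286, 5.4286, 4.4286
Σ_{t=1}^{5}(y_t−ȳ)(y_{t+2}−ȳ) = 18.6327
γ_2 = 18.6327 / 7 = 2.662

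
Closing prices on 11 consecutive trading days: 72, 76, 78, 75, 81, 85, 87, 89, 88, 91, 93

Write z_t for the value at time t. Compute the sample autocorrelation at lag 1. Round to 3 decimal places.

0.680

Mean z̄ = (72 + 76 + 78 + 75 + 81 + 85 + 87 + 89 + 88 + 91 + 93)/11 = 83.1818
Numerator Σ_{t=1}^{10}(z_t−z̄)(z_{t+1}−z̄) = 345.4215
Denominator Σ(z_t−z̄)² = 507.6364
r_1 = 345.4215 / 507.6364 = 0.680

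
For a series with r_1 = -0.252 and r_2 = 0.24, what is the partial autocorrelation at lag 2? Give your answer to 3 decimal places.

φ_{22} = (r_2 − r_1²) / (1 − r_1²)
r_1² = (-0.252)² = 0.063504
Numerator = 0.24 − 0.0635 = 0.1765; denominator = 1 − 0.0635 = 0.9365
φ_{22} = 0.1765 / 0.9365 = 0.188

0.188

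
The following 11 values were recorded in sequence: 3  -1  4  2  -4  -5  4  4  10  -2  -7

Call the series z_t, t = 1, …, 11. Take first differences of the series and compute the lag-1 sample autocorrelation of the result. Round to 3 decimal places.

First differences Δz: -4, 5, -2, -6, -1, 9, 0, 6, -12, -5
Mean of differences = -1.0000
Numerator Σ(Δz_t−Δz̄)(Δz_{t+1}−Δz̄) = -35.0000
Denominator Σ(Δz_t−Δz̄)² = 358.0000
r_1(Δz) = -35.0000 / 358.0000 = -0.098

-0.098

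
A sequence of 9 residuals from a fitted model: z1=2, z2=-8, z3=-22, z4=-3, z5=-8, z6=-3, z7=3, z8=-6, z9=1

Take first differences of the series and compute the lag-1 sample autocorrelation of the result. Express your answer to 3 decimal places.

First differences Δz: -10, -14, 19, -5, 5, 6, -9, 7
Mean of differences = -0.1250
Numerator Σ(Δz_t−Δz̄)(Δz_{t+1}−Δz̄) = -332.7656
Denominator Σ(Δz_t−Δz̄)² = 872.8750
r_1(Δz) = -332.7656 / 872.8750 = -0.381

-0.381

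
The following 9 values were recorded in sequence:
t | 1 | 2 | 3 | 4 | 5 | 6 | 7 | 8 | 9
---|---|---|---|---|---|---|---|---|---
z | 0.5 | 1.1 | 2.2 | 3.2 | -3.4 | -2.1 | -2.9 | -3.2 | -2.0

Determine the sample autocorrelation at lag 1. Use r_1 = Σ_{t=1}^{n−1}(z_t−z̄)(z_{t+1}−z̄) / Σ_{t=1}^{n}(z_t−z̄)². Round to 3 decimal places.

Mean z̄ = (0.5 + 1.1 + 2.2 + 3.2 − 3.4 − 2.1 − 2.9 − 3.2 − 2.0)/9 = -0.7333
Numerator Σ_{t=1}^{8}(z_t−z̄)(z_{t+1}−z̄) = 23.7622
Denominator Σ(z_t−z̄)² = 50.3200
r_1 = 23.7622 / 50.3200 = 0.472

0.472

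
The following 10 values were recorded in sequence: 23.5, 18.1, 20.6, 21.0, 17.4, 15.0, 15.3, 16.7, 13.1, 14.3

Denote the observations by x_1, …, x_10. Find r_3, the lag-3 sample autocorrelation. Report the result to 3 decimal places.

Mean x̄ = (23.5 + 18.1 + 20.6 + 21.0 + 17.4 + 15.0 + 15.3 + 16.7 + 13.1 + 14.3)/10 = 17.5000
Σ(x_t−x̄)(x_{t+3}−x̄) = (21.0000) + (-0.0600) + (-7.7500) + (-7.7000) + (0.0800) + (11.0000) + (7.0400) = 23.6100
Denominator Σ(x_t−x̄)² = 99.5600
r_3 = 23.6100 / 99.5600 = 0.237

0.237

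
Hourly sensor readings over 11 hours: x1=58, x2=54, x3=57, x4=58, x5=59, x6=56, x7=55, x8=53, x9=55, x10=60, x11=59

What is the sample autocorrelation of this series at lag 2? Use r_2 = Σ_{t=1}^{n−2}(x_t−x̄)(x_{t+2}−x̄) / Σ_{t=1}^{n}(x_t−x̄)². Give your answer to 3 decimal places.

-0.341

Mean x̄ = (58 + 54 + 57 + 58 + 59 + 56 + 55 + 53 + 55 + 60 + 59)/11 = 56.7273
Numerator Σ_{t=1}^{9}(x_t−x̄)(x_{t+2}−x̄) = -17.7851
Denominator Σ(x_t−x̄)² = 52.1818
r_2 = -17.7851 / 52.1818 = -0.341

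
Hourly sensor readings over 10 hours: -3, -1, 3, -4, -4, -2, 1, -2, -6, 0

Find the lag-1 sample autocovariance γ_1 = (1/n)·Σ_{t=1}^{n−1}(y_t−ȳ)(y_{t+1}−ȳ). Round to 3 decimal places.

Mean ȳ = (-3 − 1 + 3 − 4 − 4 − 2 + 1 − 2 − 6 + 0)/10 = -1.8000
Σ_{t=1}^{9}(y_t−ȳ)(y_{t+1}−ȳ) = -10.2400
γ_1 = -10.2400 / 10 = -1.024

-1.024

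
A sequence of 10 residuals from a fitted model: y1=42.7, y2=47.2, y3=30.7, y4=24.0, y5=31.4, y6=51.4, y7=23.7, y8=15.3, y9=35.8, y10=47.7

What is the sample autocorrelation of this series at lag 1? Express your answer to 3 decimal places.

Mean ȳ = (42.7 + 47.2 + 30.7 + 24.0 + 31.4 + 51.4 + 23.7 + 15.3 + 35.8 + 47.7)/10 = 34.9900
Numerator Σ_{t=1}^{9}(y_t−ȳ)(y_{t+1}−ȳ) = 100.8249
Denominator Σ(y_t−ȳ)² = 1307.2490
r_1 = 100.8249 / 1307.2490 = 0.077

0.077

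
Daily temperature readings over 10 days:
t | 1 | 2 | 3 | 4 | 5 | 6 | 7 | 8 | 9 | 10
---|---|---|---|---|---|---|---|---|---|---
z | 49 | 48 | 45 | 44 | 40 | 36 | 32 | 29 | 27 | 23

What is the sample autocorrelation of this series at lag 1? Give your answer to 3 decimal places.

Mean z̄ = (49 + 48 + 45 + 44 + 40 + 36 + 32 + 29 + 27 + 23)/10 = 37.3000
Numerator Σ_{t=1}^{9}(z_t−z̄)(z_{t+1}−z̄) = 557.4100
Denominator Σ(z_t−z̄)² = 772.1000
r_1 = 557.4100 / 772.1000 = 0.722

0.722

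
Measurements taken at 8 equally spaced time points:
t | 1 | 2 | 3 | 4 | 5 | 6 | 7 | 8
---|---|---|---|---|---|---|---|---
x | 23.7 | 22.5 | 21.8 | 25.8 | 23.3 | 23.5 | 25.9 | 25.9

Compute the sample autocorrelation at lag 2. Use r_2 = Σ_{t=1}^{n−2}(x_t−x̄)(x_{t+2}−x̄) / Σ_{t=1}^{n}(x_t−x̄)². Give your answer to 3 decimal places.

Mean x̄ = (23.7 + 22.5 + 21.8 + 25.8 + 23.3 + 23.5 + 25.9 + 25.9)/8 = 24.0500
Deviations from mean: -0.3500, -1.5500, -2.2500, 1.7500, -0.7500, -0.5500, 1.8500, 1.8500
Σ(x_t−x̄)(x_{t+2}−x̄) = (0.7875) + (-2.7125) + (1.6875) + (-0.9625) + (-1.3875) + (-1.0175) = -3.6050
Denominator Σ(x_t−x̄)² = 18.3600
r_2 = -3.6050 / 18.3600 = -0.196

-0.196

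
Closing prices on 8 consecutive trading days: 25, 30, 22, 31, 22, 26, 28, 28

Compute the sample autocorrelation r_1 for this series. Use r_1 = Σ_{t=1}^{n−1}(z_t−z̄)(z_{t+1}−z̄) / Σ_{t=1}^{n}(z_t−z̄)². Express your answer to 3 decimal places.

Mean z̄ = (25 + 30 + 22 + 31 + 22 + 26 + 28 + 28)/8 = 26.5000
Σ(z_t−z̄)(z_{t+1}−z̄) = (-5.2500) + (-15.7500) + (-20.2500) + (-20.2500) + (2.2500) + (-0.7500) + (2.2500) = -57.7500
Denominator Σ(z_t−z̄)² = 80.0000
r_1 = -57.7500 / 80.0000 = -0.722

-0.722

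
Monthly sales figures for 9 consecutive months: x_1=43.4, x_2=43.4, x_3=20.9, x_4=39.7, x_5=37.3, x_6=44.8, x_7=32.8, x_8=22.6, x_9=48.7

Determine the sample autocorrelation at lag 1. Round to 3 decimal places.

Mean x̄ = (43.4 + 43.4 + 20.9 + 39.7 + 37.3 + 44.8 + 32.8 + 22.6 + 48.7)/9 = 37.0667
Numerator Σ_{t=1}^{8}(x_t−x̄)(x_{t+1}−x̄) = -241.9978
Denominator Σ(x_t−x̄)² = 771.2000
r_1 = -241.9978 / 771.2000 = -0.314

-0.314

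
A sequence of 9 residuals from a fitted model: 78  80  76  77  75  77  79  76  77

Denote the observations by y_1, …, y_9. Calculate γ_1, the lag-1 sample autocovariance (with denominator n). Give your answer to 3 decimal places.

Mean ȳ = (78 + 80 + 76 + 77 + 75 + 77 + 79 + 76 + 77)/9 = 77.2222
Σ_{t=1}^{8}(y_t−ȳ)(y_{t+1}−ȳ) = -2.2716
γ_1 = -2.2716 / 9 = -0.252

-0.252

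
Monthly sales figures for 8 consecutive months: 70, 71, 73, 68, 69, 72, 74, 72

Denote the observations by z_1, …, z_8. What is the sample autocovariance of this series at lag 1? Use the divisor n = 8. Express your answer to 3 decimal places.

0.482

Mean z̄ = (70 + 71 + 73 + 68 + 69 + 72 + 74 + 72)/8 = 71.1250
Deviations: -1.1250, -0.1250, 1.8750, -3.1250, -2.1250, 0.8750, 2.8750, 0.8750
Σ_{t=1}^{7}(z_t−z̄)(z_{t+1}−z̄) = 3.8594
γ_1 = 3.8594 / 8 = 0.482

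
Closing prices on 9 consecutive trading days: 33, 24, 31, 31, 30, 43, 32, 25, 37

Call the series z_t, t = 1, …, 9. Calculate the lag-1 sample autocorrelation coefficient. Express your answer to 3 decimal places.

Mean z̄ = (33 + 24 + 31 + 31 + 30 + 43 + 32 + 25 + 37)/9 = 31.7778
Numerator Σ_{t=1}^{8}(z_t−z̄)(z_{t+1}−z̄) = -55.8272
Denominator Σ(z_t−z̄)² = 265.5556
r_1 = -55.8272 / 265.5556 = -0.210

-0.210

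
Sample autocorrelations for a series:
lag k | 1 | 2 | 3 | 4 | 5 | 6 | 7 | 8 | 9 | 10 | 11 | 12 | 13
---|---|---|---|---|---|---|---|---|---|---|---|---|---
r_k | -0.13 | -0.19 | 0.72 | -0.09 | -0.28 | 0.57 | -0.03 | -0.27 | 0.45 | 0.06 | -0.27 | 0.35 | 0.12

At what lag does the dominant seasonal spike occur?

3

The largest autocorrelation is r_3 = 0.72, with weaker echoes at lags 6 (0.57), 9 (0.45) and 12 (0.35); the remaining lags stay at or below 0.12.
The dominant spike at lag 3 indicates a seasonal period of 3.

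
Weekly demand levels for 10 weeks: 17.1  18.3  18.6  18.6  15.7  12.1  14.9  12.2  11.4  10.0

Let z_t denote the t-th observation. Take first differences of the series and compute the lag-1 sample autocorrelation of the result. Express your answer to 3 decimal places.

-0.275

First differences Δz: 1.2, 0.3, 0.0, -2.9, -3.6, 2.8, -2.7, -0.8, -1.4
Mean of differences = -0.7889
Numerator Σ(Δz_t−Δz̄)(Δz_{t+1}−Δz̄) = -9.6257
Denominator Σ(Δz_t−Δz̄)² = 35.0289
r_1(Δz) = -9.6257 / 35.0289 = -0.275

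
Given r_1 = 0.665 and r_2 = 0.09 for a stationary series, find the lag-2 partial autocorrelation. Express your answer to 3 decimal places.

φ_{22} = (r_2 − r_1²) / (1 − r_1²)
r_1² = (0.665)² = 0.442225
Numerator = 0.09 − 0.4422 = -0.3522; denominator = 1 − 0.4422 = 0.5578
φ_{22} = -0.3522 / 0.5578 = -0.631

-0.631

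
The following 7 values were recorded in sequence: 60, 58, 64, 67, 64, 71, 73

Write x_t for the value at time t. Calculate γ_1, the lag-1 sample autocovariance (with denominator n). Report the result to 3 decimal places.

Mean x̄ = (60 + 58 + 64 + 67 + 64 + 71 + 73)/7 = 65.2857
Σ_{t=1}^{6}(x_t−x̄)(x_{t+1}−x̄) = 80.2041
γ_1 = 80.2041 / 7 = 11.458

11.458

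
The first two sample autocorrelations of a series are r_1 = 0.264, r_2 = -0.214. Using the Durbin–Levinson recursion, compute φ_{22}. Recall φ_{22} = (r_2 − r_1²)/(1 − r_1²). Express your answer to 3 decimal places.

φ_{22} = (r_2 − r_1²) / (1 − r_1²)
r_1² = (0.264)² = 0.069696
Numerator = -0.214 − 0.0697 = -0.2837; denominator = 1 − 0.0697 = 0.9303
φ_{22} = -0.2837 / 0.9303 = -0.305

-0.305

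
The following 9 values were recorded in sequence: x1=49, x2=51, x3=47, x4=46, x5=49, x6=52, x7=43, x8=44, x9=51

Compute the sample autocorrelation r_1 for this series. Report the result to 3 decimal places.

Mean x̄ = (49 + 51 + 47 + 46 + 49 + 52 + 43 + 44 + 51)/9 = 48.0000
Numerator Σ_{t=1}^{8}(x_t−x̄)(x_{t+1}−x̄) = -8.0000
Denominator Σ(x_t−x̄)² = 82.0000
r_1 = -8.0000 / 82.0000 = -0.098

-0.098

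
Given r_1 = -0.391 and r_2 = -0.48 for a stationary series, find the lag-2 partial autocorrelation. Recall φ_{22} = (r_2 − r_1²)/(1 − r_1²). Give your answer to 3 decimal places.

-0.747

φ_{22} = (r_2 − r_1²) / (1 − r_1²)
r_1² = (-0.391)² = 0.152881
Numerator = -0.48 − 0.1529 = -0.6329; denominator = 1 − 0.1529 = 0.8471
φ_{22} = -0.6329 / 0.8471 = -0.747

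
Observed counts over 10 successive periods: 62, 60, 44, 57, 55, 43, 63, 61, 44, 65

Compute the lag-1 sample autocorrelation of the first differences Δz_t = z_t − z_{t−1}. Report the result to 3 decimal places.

-0.454

First differences Δz: -2, -16, 13, -2, -12, 20, -2, -17, 21
Mean of differences = 0.3333
Numerator Σ(Δz_t−Δz̄)(Δz_{t+1}−Δz̄) = -775.7778
Denominator Σ(Δz_t−Δz̄)² = 1710.0000
r_1(Δz) = -775.7778 / 1710.0000 = -0.454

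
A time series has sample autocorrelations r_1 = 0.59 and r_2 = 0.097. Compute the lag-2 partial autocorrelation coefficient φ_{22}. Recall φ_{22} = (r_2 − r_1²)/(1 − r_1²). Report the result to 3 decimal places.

φ_{22} = (r_2 − r_1²) / (1 − r_1²)
r_1² = (0.59)² = 0.3481
Numerator = 0.097 − 0.3481 = -0.2511; denominator = 1 − 0.3481 = 0.6519
φ_{22} = -0.2511 / 0.6519 = -0.385

-0.385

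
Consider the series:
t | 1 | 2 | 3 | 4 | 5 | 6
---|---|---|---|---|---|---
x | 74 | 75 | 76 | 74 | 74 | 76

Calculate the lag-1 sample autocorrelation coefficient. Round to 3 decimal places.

-0.247

Mean x̄ = (74 + 75 + 76 + 74 + 74 + 76)/6 = 74.8333
Deviations from mean: -0.8333, 0.1667, 1.1667, -0.8333, -0.8333, 1.1667
Numerator Σ_{t=1}^{5}(x_t−x̄)(x_{t+1}−x̄) = -1.1944
Denominator Σ(x_t−x̄)² = 4.8333
r_1 = -1.1944 / 4.8333 = -0.247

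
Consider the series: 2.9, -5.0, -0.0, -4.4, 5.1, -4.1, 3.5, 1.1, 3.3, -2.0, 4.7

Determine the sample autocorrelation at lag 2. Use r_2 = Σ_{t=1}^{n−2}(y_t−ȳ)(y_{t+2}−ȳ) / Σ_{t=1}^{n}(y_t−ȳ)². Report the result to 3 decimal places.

Mean ȳ = (2.9 − 5.0 − 0.0 − 4.4 + 5.1 − 4.1 + 3.5 + 1.1 + 3.3 − 2.0 + 4.7)/11 = 0.4636
Numerator Σ_{t=1}^{9}(y_t−ȳ)(y_{t+2}−ȳ) = 75.7237
Denominator Σ(y_t−ȳ)² = 143.6655
r_2 = 75.7237 / 143.6655 = 0.527

0.527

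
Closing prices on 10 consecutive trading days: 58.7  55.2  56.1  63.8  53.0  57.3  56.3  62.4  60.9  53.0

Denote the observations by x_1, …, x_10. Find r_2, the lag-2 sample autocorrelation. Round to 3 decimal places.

-0.267

Mean x̄ = (58.7 + 55.2 + 56.1 + 63.8 + 53.0 + 57.3 + 56.3 + 62.4 + 60.9 + 53.0)/10 = 57.6700
Numerator Σ_{t=1}^{8}(x_t−x̄)(x_{t+2}−x̄) = -33.5608
Denominator Σ(x_t−x̄)² = 125.6410
r_2 = -33.5608 / 125.6410 = -0.267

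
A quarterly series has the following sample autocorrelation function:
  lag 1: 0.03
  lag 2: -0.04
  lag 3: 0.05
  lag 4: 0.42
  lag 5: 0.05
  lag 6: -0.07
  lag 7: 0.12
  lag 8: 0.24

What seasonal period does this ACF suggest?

The largest autocorrelation is r_4 = 0.42, with a weaker echo at lag 8 (0.24); the remaining lags stay at or below 0.12.
The dominant spike at lag 4 indicates a seasonal period of 4.

4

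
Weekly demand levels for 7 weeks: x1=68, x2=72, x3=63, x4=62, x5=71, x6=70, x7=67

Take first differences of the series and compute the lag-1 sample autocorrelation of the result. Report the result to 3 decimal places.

-0.224

First differences Δx: 4, -9, -1, 9, -1, -3
Mean of differences = -0.1667
Numerator Σ(Δx_t−Δx̄)(Δx_{t+1}−Δx̄) = -42.3611
Denominator Σ(Δx_t−Δx̄)² = 188.8333
r_1(Δx) = -42.3611 / 188.8333 = -0.224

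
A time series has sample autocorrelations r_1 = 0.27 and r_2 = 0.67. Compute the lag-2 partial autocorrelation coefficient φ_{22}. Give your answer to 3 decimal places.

0.644

φ_{22} = (r_2 − r_1²) / (1 − r_1²)
r_1² = (0.27)² = 0.0729
Numerator = 0.67 − 0.0729 = 0.5971; denominator = 1 − 0.0729 = 0.9271
φ_{22} = 0.5971 / 0.9271 = 0.644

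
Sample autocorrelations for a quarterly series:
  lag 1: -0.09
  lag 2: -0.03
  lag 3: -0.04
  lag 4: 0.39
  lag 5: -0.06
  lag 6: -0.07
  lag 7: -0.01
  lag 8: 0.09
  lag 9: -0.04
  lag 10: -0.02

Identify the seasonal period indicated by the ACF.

The largest autocorrelation is r_4 = 0.39; the remaining lags stay at or below 0.09.
The dominant spike at lag 4 indicates a seasonal period of 4.

4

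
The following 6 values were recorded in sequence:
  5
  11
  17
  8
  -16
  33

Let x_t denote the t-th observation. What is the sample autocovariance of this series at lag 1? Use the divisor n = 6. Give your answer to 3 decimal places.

Mean x̄ = (5 + 11 + 17 + 8 − 16 + 33)/6 = 9.6667
Σ_{t=1}^{5}(x_t−x̄)(x_{t+1}−x̄) = -564.7778
γ_1 = -564.7778 / 6 = -94.130

-94.130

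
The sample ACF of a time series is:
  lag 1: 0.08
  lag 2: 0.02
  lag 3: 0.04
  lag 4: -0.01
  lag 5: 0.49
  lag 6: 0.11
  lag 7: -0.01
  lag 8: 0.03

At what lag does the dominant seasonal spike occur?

The largest autocorrelation is r_5 = 0.49; the remaining lags stay at or below 0.11.
The dominant spike at lag 5 indicates a seasonal period of 5.

5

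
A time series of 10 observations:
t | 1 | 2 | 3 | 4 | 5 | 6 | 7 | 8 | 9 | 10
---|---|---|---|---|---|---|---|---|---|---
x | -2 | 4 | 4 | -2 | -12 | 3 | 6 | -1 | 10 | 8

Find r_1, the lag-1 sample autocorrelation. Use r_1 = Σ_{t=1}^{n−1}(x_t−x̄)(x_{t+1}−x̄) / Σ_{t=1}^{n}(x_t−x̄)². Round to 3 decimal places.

Mean x̄ = (-2 + 4 + 4 − 2 − 12 + 3 + 6 − 1 + 10 + 8)/10 = 1.8000
Numerator Σ_{t=1}^{9}(x_t−x̄)(x_{t+1}−x̄) = 45.1600
Denominator Σ(x_t−x̄)² = 361.6000
r_1 = 45.1600 / 361.6000 = 0.125

0.125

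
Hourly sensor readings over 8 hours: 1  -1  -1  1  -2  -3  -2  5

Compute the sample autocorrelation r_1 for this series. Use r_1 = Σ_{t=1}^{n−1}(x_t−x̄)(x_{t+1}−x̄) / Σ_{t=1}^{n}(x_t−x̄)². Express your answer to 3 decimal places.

-0.067

Mean x̄ = (1 − 1 − 1 + 1 − 2 − 3 − 2 + 5)/8 = -0.2500
Deviations from mean: 1.2500, -0.7500, -0.7500, 1.2500, -1.7500, -2.7500, -1.7500, 5.2500
Σ(x_t−x̄)(x_{t+1}−x̄) = (-0.9375) + (0.5625) + (-0.9375) + (-2.1875) + (4.8125) + (4.8125) + (-9.1875) = -3.0625
Denominator Σ(x_t−x̄)² = 45.5000
r_1 = -3.0625 / 45.5000 = -0.067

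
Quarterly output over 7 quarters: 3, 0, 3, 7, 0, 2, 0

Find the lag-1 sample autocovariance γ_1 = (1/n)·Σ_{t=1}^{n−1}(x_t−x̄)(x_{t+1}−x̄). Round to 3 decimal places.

Mean x̄ = (3 + 0 + 3 + 7 + 0 + 2 + 0)/7 = 2.1429
Σ_{t=1}^{6}(x_t−x̄)(x_{t+1}−x̄) = -9.3061
γ_1 = -9.3061 / 7 = -1.329

-1.329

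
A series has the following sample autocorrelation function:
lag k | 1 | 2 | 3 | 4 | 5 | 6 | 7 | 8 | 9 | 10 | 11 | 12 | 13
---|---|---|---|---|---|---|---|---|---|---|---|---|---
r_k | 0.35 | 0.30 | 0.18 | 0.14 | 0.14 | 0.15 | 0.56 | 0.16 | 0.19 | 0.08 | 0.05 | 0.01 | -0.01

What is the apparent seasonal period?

The largest autocorrelation is r_7 = 0.56; the remaining lags stay at or below 0.35. The elevated value at lag 1 (0.35), dropping to 0.30 at lag 2, reflects decaying short-term dependence rather than seasonality.
The dominant spike at lag 7 indicates a seasonal period of 7.

7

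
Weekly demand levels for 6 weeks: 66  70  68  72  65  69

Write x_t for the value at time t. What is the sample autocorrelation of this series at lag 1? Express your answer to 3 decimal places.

-0.603

Mean x̄ = (66 + 70 + 68 + 72 + 65 + 69)/6 = 68.3333
Deviations from mean: -2.3333, 1.6667, -0.3333, 3.6667, -3.3333, 0.6667
Σ(x_t−x̄)(x_{t+1}−x̄) = (-3.8889) + (-0.5556) + (-1.2222) + (-12.2222) + (-2.2222) = -20.1111
Denominator Σ(x_t−x̄)² = 33.3333
r_1 = -20.1111 / 33.3333 = -0.603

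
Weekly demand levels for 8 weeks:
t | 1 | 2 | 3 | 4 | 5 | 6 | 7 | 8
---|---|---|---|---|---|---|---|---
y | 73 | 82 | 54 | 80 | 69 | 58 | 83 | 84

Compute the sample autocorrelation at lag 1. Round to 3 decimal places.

-0.329

Mean ȳ = (73 + 82 + 54 + 80 + 69 + 58 + 83 + 84)/8 = 72.8750
Deviations from mean: 0.1250, 9.1250, -18.8750, 7.1250, -3.8750, -14.8750, 10.1250, 11.1250
Σ(y_t−ȳ)(y_{t+1}−ȳ) = (1.1406) + (-172.2344) + (-134.4844) + (-27.6094) + (57.6406) + (-150.6094) + (112.6406) = -313.5156
Denominator Σ(y_t−ȳ)² = 952.8750
r_1 = -313.5156 / 952.8750 = -0.329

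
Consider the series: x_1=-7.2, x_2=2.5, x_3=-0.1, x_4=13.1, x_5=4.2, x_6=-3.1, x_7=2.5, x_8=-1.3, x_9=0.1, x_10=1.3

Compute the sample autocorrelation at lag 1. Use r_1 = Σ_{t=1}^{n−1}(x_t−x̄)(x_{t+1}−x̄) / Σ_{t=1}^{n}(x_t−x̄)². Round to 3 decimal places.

-0.046

Mean x̄ = (-7.2 + 2.5 − 0.1 + 13.1 + 4.2 − 3.1 + 2.5 − 1.3 + 0.1 + 1.3)/10 = 1.2000
Numerator Σ_{t=1}^{9}(x_t−x̄)(x_{t+1}−x̄) = -11.4800
Denominator Σ(x_t−x̄)² = 252.2000
r_1 = -11.4800 / 252.2000 = -0.046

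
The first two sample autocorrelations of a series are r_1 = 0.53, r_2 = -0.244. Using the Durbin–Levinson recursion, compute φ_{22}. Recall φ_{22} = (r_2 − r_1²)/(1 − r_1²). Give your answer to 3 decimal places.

-0.730

φ_{22} = (r_2 − r_1²) / (1 − r_1²)
r_1² = (0.53)² = 0.2809
Numerator = -0.244 − 0.2809 = -0.5249; denominator = 1 − 0.2809 = 0.7191
φ_{22} = -0.5249 / 0.7191 = -0.730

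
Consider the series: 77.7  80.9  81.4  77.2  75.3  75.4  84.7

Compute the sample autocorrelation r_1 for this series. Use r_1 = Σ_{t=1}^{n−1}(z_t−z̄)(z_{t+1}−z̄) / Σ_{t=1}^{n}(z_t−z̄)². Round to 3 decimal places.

Mean z̄ = (77.7 + 80.9 + 81.4 + 77.2 + 75.3 + 75.4 + 84.7)/7 = 78.9429
Numerator Σ_{t=1}^{6}(z_t−z̄)(z_{t+1}−z̄) = -3.0476
Denominator Σ(z_t−z̄)² = 73.4171
r_1 = -3.0476 / 73.4171 = -0.042

-0.042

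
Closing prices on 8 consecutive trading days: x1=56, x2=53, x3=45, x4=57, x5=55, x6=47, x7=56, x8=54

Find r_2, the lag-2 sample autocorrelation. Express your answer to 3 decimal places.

-0.468

Mean x̄ = (56 + 53 + 45 + 57 + 55 + 47 + 56 + 54)/8 = 52.8750
Deviations from mean: 3.1250, 0.1250, -7.8750, 4.1250, 2.1250, -5.8750, 3.1250, 1.1250
Σ(x_t−x̄)(x_{t+2}−x̄) = (-24.6094) + (0.5156) + (-16.7344) + (-24.2344) + (6.6406) + (-6.6094) = -65.0313
Denominator Σ(x_t−x̄)² = 138.8750
r_2 = -65.0313 / 138.8750 = -0.468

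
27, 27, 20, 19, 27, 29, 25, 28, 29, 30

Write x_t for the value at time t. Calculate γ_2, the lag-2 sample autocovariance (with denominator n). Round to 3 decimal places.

-2.922

Mean x̄ = (27 + 27 + 20 + 19 + 27 + 29 + 25 + 28 + 29 + 30)/10 = 26.1000
Σ_{t=1}^{8}(x_t−x̄)(x_{t+2}−x̄) = -29.2200
γ_2 = -29.2200 / 10 = -2.922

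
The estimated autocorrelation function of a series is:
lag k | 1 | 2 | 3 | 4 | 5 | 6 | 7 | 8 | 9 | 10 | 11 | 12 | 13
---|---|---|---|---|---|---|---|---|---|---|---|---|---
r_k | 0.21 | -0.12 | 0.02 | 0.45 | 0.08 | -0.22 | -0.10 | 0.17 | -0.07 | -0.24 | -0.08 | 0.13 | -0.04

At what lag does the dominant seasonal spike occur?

4

The largest autocorrelation is r_4 = 0.45; the remaining lags stay at or below 0.21.
The dominant spike at lag 4 indicates a seasonal period of 4.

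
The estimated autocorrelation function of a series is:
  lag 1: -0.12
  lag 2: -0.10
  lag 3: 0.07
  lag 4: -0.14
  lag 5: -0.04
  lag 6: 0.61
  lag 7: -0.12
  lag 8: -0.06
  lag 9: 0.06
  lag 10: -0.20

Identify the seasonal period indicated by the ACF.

6

The largest autocorrelation is r_6 = 0.61; the remaining lags stay at or below 0.07.
The dominant spike at lag 6 indicates a seasonal period of 6.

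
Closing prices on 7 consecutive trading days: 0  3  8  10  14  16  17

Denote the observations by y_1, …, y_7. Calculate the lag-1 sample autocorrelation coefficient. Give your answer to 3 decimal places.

Mean ȳ = (0 + 3 + 8 + 10 + 14 + 16 + 17)/7 = 9.7143
Deviations from mean: -9.7143, -6.7143, -1.7143, 0.2857, 4.2857, 6.2857, 7.2857
Σ(y_t−ȳ)(y_{t+1}−ȳ) = (65.2245) + (11.5102) + (-0.4898) + (1.2245) + (26.9388) + (45.7959) = 150.2041
Denominator Σ(y_t−ȳ)² = 253.4286
r_1 = 150.2041 / 253.4286 = 0.593

0.593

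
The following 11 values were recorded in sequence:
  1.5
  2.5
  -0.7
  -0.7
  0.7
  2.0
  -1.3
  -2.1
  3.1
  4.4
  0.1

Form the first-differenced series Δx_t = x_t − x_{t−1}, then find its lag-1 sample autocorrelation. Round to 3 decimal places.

First differences Δx: 1.0, -3.2, 0.0, 1.4, 1.3, -3.3, -0.8, 5.2, 1.3, -4.3
Mean of differences = -0.1400
Numerator Σ(Δx_t−Δx̄)(Δx_{t+1}−Δx̄) = -5.7736
Denominator Σ(Δx_t−Δx̄)² = 73.4440
r_1(Δx) = -5.7736 / 73.4440 = -0.079

-0.079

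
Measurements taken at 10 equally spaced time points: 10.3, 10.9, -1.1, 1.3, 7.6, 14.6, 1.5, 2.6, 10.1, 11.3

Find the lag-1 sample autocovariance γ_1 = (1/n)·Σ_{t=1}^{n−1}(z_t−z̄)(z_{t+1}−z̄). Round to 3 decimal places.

Mean z̄ = (10.3 + 10.9 − 1.1 + 1.3 + 7.6 + 14.6 + 1.5 + 2.6 + 10.1 + 11.3)/10 = 6.9100
Σ_{t=1}^{9}(z_t−z̄)(z_{t+1}−z̄) = 9.9069
γ_1 = 9.9069 / 10 = 0.991

0.991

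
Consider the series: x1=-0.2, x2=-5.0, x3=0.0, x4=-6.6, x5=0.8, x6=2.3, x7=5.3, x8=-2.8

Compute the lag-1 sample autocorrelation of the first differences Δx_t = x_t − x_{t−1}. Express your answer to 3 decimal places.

-0.499

First differences Δx: -4.8, 5.0, -6.6, 7.4, 1.5, 3.0, -8.1
Mean of differences = -0.3714
Numerator Σ(Δx_t−Δx̄)(Δx_{t+1}−Δx̄) = -110.8522
Denominator Σ(Δx_t−Δx̄)² = 222.2543
r_1(Δx) = -110.8522 / 222.2543 = -0.499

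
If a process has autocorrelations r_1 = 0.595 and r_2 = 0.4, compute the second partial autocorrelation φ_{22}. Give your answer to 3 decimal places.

φ_{22} = (r_2 − r_1²) / (1 − r_1²)
r_1² = (0.595)² = 0.354025
Numerator = 0.4 − 0.3540 = 0.0460; denominator = 1 − 0.3540 = 0.6460
φ_{22} = 0.0460 / 0.6460 = 0.071

0.071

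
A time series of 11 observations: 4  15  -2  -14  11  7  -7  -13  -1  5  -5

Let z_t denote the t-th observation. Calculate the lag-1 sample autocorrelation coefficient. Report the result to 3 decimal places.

0.007

Mean z̄ = (4 + 15 − 2 − 14 + 11 + 7 − 7 − 13 − 1 + 5 − 5)/11 = 0.0000
Numerator Σ_{t=1}^{10}(z_t−z̄)(z_{t+1}−z̄) = 6.0000
Denominator Σ(z_t−z̄)² = 880.0000
r_1 = 6.0000 / 880.0000 = 0.007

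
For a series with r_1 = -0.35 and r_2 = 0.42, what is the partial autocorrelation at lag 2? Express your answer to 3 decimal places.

0.339

φ_{22} = (r_2 − r_1²) / (1 − r_1²)
r_1² = (-0.35)² = 0.1225
Numerator = 0.42 − 0.1225 = 0.2975; denominator = 1 − 0.1225 = 0.8775
φ_{22} = 0.2975 / 0.8775 = 0.339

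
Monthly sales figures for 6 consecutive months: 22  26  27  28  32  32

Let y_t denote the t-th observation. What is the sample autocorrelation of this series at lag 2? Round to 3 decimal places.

Mean ȳ = (22 + 26 + 27 + 28 + 32 + 32)/6 = 27.8333
Deviations from mean: -5.8333, -1.8333, -0.8333, 0.1667, 4.1667, 4.1667
Σ(y_t−ȳ)(y_{t+2}−ȳ) = (4.8611) + (-0.3056) + (-3.4722) + (0.6944) = 1.7778
Denominator Σ(y_t−ȳ)² = 72.8333
r_2 = 1.7778 / 72.8333 = 0.024

0.024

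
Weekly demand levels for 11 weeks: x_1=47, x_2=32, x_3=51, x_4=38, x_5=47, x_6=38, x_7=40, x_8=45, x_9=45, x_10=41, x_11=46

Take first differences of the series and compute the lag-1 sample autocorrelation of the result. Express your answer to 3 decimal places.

First differences Δx: -15, 19, -13, 9, -9, 2, 5, 0, -4, 5
Mean of differences = -0.1000
Numerator Σ(Δx_t−Δx̄)(Δx_{t+1}−Δx̄) = -757.1100
Denominator Σ(Δx_t−Δx̄)² = 986.9000
r_1(Δx) = -757.1100 / 986.9000 = -0.767

-0.767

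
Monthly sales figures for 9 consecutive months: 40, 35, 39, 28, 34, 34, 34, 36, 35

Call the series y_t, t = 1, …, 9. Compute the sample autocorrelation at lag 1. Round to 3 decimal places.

Mean ȳ = (40 + 35 + 39 + 28 + 34 + 34 + 34 + 36 + 35)/9 = 35.0000
Numerator Σ_{t=1}^{8}(y_t−ȳ)(y_{t+1}−ȳ) = -20.0000
Denominator Σ(y_t−ȳ)² = 94.0000
r_1 = -20.0000 / 94.0000 = -0.213

-0.213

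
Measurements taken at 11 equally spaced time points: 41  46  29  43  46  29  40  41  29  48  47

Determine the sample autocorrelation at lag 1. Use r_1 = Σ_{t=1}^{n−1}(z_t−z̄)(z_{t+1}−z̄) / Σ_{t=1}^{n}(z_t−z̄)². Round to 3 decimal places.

-0.331

Mean z̄ = (41 + 46 + 29 + 43 + 46 + 29 + 40 + 41 + 29 + 48 + 47)/11 = 39.9091
Numerator Σ_{t=1}^{10}(z_t−z̄)(z_{t+1}−z̄) = -184.8264
Denominator Σ(z_t−z̄)² = 558.9091
r_1 = -184.8264 / 558.9091 = -0.331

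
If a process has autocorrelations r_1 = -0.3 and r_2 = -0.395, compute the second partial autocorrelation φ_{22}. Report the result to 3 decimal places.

φ_{22} = (r_2 − r_1²) / (1 − r_1²)
r_1² = (-0.3)² = 0.09
Numerator = -0.395 − 0.0900 = -0.4850; denominator = 1 − 0.0900 = 0.9100
φ_{22} = -0.4850 / 0.9100 = -0.533

-0.533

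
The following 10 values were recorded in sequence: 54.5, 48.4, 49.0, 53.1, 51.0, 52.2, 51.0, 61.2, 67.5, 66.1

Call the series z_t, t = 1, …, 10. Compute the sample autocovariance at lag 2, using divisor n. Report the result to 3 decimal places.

6.700

Mean z̄ = (54.5 + 48.4 + 49.0 + 53.1 + 51.0 + 52.2 + 51.0 + 61.2 + 67.5 + 66.1)/10 = 55.4000
Σ_{t=1}^{8}(z_t−z̄)(z_{t+2}−z̄) = 67.0000
γ_2 = 67.0000 / 10 = 6.700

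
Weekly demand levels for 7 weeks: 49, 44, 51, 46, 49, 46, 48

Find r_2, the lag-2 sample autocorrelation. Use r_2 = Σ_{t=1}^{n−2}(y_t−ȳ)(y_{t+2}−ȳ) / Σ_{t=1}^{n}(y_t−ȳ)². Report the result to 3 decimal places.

0.548

Mean ȳ = (49 + 44 + 51 + 46 + 49 + 46 + 48)/7 = 47.5714
Deviations from mean: 1.4286, -3.5714, 3.4286, -1.5714, 1.4286, -1.5714, 0.4286
Σ(y_t−ȳ)(y_{t+2}−ȳ) = (4.8980) + (5.6122) + (4.8980) + (2.4694) + (0.6122) = 18.4898
Denominator Σ(y_t−ȳ)² = 33.7143
r_2 = 18.4898 / 33.7143 = 0.548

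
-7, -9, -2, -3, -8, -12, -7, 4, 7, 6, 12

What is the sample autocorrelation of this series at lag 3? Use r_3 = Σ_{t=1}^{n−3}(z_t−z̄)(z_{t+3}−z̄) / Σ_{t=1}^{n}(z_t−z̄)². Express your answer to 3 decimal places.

Mean z̄ = (-7 − 9 − 2 − 3 − 8 − 12 − 7 + 4 + 7 + 6 + 12)/11 = -1.7273
Numerator Σ_{t=1}^{8}(z_t−z̄)(z_{t+3}−z̄) = -25.8595
Denominator Σ(z_t−z̄)² = 612.1818
r_3 = -25.8595 / 612.1818 = -0.042

-0.042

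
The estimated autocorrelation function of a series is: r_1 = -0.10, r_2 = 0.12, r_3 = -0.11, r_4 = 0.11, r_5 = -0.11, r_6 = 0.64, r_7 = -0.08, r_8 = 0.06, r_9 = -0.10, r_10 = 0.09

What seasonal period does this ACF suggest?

The largest autocorrelation is r_6 = 0.64; the remaining lags stay at or below 0.12.
The dominant spike at lag 6 indicates a seasonal period of 6.

6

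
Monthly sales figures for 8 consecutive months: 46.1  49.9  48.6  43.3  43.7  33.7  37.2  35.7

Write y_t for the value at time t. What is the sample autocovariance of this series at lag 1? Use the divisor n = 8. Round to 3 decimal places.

Mean ȳ = (46.1 + 49.9 + 48.6 + 43.3 + 43.7 + 33.7 + 37.2 + 35.7)/8 = 42.2750
Σ_{t=1}^{7}(y_t−ȳ)(y_{t+1}−ȳ) = 150.0044
γ_1 = 150.0044 / 8 = 18.751

18.751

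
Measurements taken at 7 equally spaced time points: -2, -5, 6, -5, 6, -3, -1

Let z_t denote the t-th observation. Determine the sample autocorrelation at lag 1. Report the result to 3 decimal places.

-0.717

Mean z̄ = (-2 − 5 + 6 − 5 + 6 − 3 − 1)/7 = -0.5714
Deviations from mean: -1.4286, -4.4286, 6.5714, -4.4286, 6.5714, -2.4286, -0.4286
Σ(z_t−z̄)(z_{t+1}−z̄) = (6.3265) + (-29.1020) + (-29.1020) + (-29.1020) + (-15.9592) + (1.0408) = -95.8980
Denominator Σ(z_t−z̄)² = 133.7143
r_1 = -95.8980 / 133.7143 = -0.717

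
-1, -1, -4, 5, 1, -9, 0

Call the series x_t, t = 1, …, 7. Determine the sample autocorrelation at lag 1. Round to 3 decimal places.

-0.273

Mean x̄ = (-1 − 1 − 4 + 5 + 1 − 9 + 0)/7 = -1.2857
Deviations from mean: 0.2857, 0.2857, -2.7143, 6.2857, 2.2857, -7.7143, 1.2857
Σ(x_t−x̄)(x_{t+1}−x̄) = (0.0816) + (-0.7755) + (-17.0612) + (14.3673) + (-17.6327) + (-9.9184) = -30.9388
Denominator Σ(x_t−x̄)² = 113.4286
r_1 = -30.9388 / 113.4286 = -0.273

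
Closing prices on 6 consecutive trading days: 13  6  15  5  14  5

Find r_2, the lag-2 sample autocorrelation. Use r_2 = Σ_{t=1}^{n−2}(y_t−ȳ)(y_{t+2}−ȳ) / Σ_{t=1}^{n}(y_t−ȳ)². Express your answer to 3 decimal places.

Mean ȳ = (13 + 6 + 15 + 5 + 14 + 5)/6 = 9.6667
Σ(y_t−ȳ)(y_{t+2}−ȳ) = (17.7778) + (17.1111) + (23.1111) + (21.7778) = 79.7778
Denominator Σ(y_t−ȳ)² = 115.3333
r_2 = 79.7778 / 115.3333 = 0.692

0.692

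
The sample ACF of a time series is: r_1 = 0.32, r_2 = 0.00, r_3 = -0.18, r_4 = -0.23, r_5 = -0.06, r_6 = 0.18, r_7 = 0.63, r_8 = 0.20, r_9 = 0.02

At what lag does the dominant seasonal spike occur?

The largest autocorrelation is r_7 = 0.63; the remaining lags stay at or below 0.32. The elevated value at lag 1 (0.32), dropping to 0.00 at lag 2, reflects decaying short-term dependence rather than seasonality.
The dominant spike at lag 7 indicates a seasonal period of 7.

7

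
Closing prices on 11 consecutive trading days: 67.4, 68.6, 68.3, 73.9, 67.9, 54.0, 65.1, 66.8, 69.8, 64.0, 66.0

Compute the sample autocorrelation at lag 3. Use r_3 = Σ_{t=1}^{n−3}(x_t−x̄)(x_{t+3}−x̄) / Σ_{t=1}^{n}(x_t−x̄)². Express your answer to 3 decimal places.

-0.252

Mean x̄ = (67.4 + 68.6 + 68.3 + 73.9 + 67.9 + 54.0 + 65.1 + 66.8 + 69.8 + 64.0 + 66.0)/11 = 66.5273
Numerator Σ_{t=1}^{8}(x_t−x̄)(x_{t+3}−x̄) = -60.6113
Denominator Σ(x_t−x̄)² = 240.8618
r_3 = -60.6113 / 240.8618 = -0.252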